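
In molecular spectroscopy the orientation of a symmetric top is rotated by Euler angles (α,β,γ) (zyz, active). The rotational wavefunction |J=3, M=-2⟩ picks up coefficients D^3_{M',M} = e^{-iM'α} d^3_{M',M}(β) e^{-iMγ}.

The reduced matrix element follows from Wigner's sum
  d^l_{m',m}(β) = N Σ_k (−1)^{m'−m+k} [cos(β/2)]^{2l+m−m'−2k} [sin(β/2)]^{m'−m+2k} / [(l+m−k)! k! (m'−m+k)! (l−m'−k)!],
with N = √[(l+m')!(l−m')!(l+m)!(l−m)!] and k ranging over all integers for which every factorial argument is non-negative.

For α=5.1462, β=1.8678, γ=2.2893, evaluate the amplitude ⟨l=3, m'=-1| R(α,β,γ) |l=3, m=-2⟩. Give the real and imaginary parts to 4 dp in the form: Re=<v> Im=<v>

Re=-0.4797 Im=-0.1484

Split into d^3_{-1,-2}(β=1.8678) × two z-phases.
Half-angle: c=0.594703, s=0.803945. N=√(2·24·1·120)=75.894664
Admissible k: 0..1 (factorial args all ≥0)
  k=0: (−1)^1·75.8947/(24)·0.5947^5·0.8039^1 = -0.189116
  k=1: (−1)^2·75.8947/(12)·0.5947^3·0.8039^3 = +0.691210
d^3_{-1,-2}(1.8678) = -0.189116 +0.691210 = +0.502095
D = (+0.420332-0.907370i)·(+0.502095)·(-0.133390-0.991064i) = -0.479666-0.148390i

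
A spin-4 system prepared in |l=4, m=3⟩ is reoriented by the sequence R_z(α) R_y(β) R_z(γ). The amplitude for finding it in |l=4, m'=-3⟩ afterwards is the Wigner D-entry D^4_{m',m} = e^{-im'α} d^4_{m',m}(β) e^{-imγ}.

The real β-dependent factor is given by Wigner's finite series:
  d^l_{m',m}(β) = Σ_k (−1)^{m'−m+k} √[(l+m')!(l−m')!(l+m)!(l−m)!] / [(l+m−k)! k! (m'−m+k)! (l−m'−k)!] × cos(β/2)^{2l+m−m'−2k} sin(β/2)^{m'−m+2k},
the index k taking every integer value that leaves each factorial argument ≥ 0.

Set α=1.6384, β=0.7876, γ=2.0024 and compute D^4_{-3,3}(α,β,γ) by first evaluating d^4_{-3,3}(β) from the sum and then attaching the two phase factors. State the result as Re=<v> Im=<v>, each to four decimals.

Re=0.0086 Im=-0.0165

Split into d^4_{-3,3}(β=0.7876) × two z-phases.
Half-angle: c=0.923458, s=0.383700. N=√(1·5040·5040·1)=5040.000000
k∈{6,7} keeps every argument non-negative
  k=6: (−1)^0·5040.0000/(720)·0.9235^2·0.3837^6 = +0.019050
  k=7: (−1)^1·5040.0000/(5040)·0.9235^0·0.3837^8 = -0.000470
d^4_{-3,3}(0.7876) = +0.019050 -0.000470 = +0.018580
Attach z-rotation phases: D = e^{-i(-3)(1.6384)}·(+0.018580)·e^{-i(3)(2.0024)} = +0.008560-0.016490i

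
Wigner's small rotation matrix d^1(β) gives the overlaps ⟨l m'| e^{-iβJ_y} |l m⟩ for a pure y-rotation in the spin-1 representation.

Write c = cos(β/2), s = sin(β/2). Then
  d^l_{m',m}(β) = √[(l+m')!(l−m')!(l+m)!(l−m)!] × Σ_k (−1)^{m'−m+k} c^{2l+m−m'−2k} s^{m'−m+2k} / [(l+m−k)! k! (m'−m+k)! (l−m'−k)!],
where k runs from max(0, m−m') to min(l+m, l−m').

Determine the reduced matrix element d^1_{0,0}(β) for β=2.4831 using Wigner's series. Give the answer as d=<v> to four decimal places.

d^1_{0,0}(β=2.4831) via Wigner's sum:
Half-angle: c=0.323330, s=0.946286. N=√(1·1·1·1)=1.000000
k: max(0,(0)−(0))=0 … min(1+(0),1−(0))=1
  k=0: (−1)^0·1.0000/(1)·0.3233^2·0.9463^0 = +0.104542
  k=1: (−1)^1·1.0000/(1)·0.3233^0·0.9463^2 = -0.895458
d^1_{0,0}(2.4831) = +0.104542 -0.895458 = -0.790916

d=-0.7909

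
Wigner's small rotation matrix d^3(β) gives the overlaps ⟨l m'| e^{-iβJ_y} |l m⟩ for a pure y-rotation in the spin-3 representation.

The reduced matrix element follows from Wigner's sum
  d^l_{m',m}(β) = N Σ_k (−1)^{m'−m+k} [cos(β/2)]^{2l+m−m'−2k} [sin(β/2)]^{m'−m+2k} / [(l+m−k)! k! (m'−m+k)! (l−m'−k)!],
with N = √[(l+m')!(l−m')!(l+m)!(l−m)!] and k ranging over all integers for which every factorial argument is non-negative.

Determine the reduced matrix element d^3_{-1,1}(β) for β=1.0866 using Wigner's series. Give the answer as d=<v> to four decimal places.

d^3_{-1,1}(β=1.0866) via Wigner's sum:
Half-angle: c=0.856007, s=0.516964. N=√(2·24·24·2)=48.000000
The bounds max(0,m−m')=2 and min(l+m,l−m')=4 give 3 terms
  k=2: (−1)^0·48.0000/(8)·0.8560^4·0.5170^2 = +0.860957
  k=3: (−1)^1·48.0000/(6)·0.8560^2·0.5170^4 = -0.418683
  k=4: (−1)^2·48.0000/(48)·0.8560^0·0.5170^6 = +0.019088
d^3_{-1,1}(1.0866) = +0.860957 -0.418683 +0.019088 = +0.461362

d=0.4614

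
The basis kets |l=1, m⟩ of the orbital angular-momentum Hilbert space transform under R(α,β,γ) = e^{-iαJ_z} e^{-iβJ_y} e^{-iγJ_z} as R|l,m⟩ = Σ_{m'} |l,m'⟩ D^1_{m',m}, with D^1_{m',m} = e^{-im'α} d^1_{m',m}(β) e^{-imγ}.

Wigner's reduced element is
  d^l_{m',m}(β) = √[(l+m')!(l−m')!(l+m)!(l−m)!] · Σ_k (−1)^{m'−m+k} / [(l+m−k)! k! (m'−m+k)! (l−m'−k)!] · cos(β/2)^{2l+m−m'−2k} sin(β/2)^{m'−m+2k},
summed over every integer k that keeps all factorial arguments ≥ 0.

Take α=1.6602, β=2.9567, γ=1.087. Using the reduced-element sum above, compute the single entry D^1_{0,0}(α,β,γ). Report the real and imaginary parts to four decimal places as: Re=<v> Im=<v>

First d^1_{0,0}(β=2.9567), then the phase factors e^{-i(0)α} and e^{-i(0)γ}:
With c≡cos(β/2)=0.092315 and s≡sin(β/2)=0.995730, N=[1·1·1·1]^{1/2}=1.000000
k: max(0,(0)−(0))=0 … min(1+(0),1−(0))=1
  k=0: (−1)^0·1.0000/(1)·0.0923^2·0.9957^0 = +0.008522
  k=1: (−1)^1·1.0000/(1)·0.0923^0·0.9957^2 = -0.991478
d^1_{0,0}(2.9567) = +0.008522 -0.991478 = -0.982956
Attach z-rotation phases: D = e^{-i(0)(1.6602)}·(-0.982956)·e^{-i(0)(1.087)} = -0.982956+0.000000i

Re=-0.9830 Im=0.0000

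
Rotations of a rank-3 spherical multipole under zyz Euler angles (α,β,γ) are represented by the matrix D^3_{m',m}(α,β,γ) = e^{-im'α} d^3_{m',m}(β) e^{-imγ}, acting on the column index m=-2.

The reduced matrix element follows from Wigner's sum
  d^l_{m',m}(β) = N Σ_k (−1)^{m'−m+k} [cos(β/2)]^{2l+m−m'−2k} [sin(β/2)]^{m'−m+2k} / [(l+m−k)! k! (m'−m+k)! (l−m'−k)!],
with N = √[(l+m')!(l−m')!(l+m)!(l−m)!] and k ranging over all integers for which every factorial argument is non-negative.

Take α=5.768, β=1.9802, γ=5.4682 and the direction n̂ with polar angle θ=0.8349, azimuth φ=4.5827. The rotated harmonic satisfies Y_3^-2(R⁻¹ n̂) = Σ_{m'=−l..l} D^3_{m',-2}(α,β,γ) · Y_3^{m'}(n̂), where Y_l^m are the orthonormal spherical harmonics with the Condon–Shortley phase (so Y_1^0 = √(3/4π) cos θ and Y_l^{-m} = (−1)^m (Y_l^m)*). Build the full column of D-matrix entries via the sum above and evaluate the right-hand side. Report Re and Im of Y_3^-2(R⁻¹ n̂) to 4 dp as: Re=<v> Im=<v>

Re=0.0118 Im=0.0000

Need the full column D^3_{m',-2} for m'=−3..3 at α=5.768, β=1.9802, γ=5.4682.
cos(β/2)=0.548606, sin(β/2)=0.836081
d^3_{-3,-2}: single k=1 term ⇒ +0.101772;  D = -0.101713+0.003453i
d^3_{-2,-2}: k∈[0..1] ⇒ +0.027262 -0.316599 = -0.289337;  D = +0.256473+0.133931i
d^3_{-1,-2}: k∈[0..1] ⇒ -0.131387 +0.610319 = +0.478932;  D = -0.260203-0.402083i
d^3_{0,-2}: k∈[0..1] ⇒ +0.346817 -0.805518 = -0.458701;  D = +0.027127+0.457898i
d^3_{1,-2}: k∈[0..1] ⇒ -0.610319 +0.708765 = +0.098445;  D = +0.043352-0.088386i
d^3_{2,-2}: k∈[0..1] ⇒ +0.735334 -0.341578 = +0.393756;  D = +0.325070-0.222201i
d^3_{3,-2}: single k=0 term ⇒ -0.549007;  D = -0.547052+0.046289i
Y_3^{m'}(θ=0.8349,φ=4.5827) and Σ D·Y over m':
  (-0.1017+0.0035i)·(+0.0645-0.1572i)  (+0.2565+0.1339i)·(-0.3643-0.0967i)  (-0.2602-0.4021i)·(-0.0388+0.2976i)  (+0.0271+0.4579i)·(-0.1871+0.0000i)  (+0.0434-0.0884i)·(+0.0388+0.2976i)  (+0.3251-0.2222i)·(-0.3643+0.0967i)  (-0.5471+0.0463i)·(-0.0645-0.1572i)
Y_3^-2(R⁻¹ n̂) = +0.011769-0.000032i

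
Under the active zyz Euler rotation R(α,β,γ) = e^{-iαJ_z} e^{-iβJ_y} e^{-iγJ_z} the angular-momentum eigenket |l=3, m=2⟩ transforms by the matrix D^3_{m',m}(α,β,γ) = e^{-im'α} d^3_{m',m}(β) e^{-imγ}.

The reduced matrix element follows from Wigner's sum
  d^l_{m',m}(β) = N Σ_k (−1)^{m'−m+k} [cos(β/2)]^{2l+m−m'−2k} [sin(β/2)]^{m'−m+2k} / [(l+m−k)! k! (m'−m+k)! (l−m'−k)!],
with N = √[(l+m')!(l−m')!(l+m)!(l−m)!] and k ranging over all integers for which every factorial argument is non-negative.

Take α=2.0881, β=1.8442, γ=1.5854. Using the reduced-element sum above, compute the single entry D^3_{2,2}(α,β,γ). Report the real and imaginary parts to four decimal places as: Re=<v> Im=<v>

Split into d^3_{2,2}(β=1.8442) × two z-phases.
c=cos(1.8442/2)=0.604148, s=sin(1.8442/2)=0.796872; N=√[120·1·120·1]=120.000000
The bounds max(0,m−m')=0 and min(l+m,l−m')=1 give 2 terms
  k=0: (−1)^0·120.0000/(120)·0.6041^6·0.7969^0 = +0.048625
  k=1: (−1)^1·120.0000/(24)·0.6041^4·0.7969^2 = -0.422981
d^3_{2,2}(1.8442) = +0.048625 -0.422981 = -0.374356
Phases: e^{-i·(2)·2.0881}=-0.510864+0.859662i, e^{-i·(2)·1.5854}=-0.999573+0.029203i ⇒ D=-0.181765+0.327267i

Re=-0.1818 Im=0.3273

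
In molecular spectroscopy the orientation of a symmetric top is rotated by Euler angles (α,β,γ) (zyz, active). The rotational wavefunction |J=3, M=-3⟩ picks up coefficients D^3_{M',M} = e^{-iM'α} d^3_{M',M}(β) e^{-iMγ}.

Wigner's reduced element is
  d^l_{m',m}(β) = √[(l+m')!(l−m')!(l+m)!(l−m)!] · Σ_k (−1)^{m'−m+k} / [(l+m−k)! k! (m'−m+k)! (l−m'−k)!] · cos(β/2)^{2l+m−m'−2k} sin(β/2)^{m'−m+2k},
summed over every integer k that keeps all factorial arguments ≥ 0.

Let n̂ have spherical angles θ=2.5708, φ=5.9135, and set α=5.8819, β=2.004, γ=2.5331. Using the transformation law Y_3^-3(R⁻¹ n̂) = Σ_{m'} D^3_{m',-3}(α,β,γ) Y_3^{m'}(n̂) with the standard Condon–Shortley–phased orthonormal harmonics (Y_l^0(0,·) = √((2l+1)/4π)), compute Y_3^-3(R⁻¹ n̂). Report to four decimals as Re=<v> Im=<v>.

Re=0.0222 Im=0.0608

Need the full column D^3_{m',-3} for m'=−3..3 at α=5.8819, β=2.004, γ=2.5331.
cos(β/2)=0.538618, sin(β/2)=0.842550
d^3_{-3,-3}: single k=0 term ⇒ +0.024417;  D = +0.024263+0.002735i
d^3_{-2,-3}: single k=0 term ⇒ -0.093557;  D = -0.081489-0.045962i
d^3_{-1,-3}: single k=0 term ⇒ +0.231399;  D = +0.141136+0.183374i
d^3_{0,-3}: single k=0 term ⇒ -0.417970;  D = -0.105302-0.404488i
d^3_{1,-3}: single k=0 term ⇒ +0.566227;  D = -0.082714+0.560153i
d^3_{2,-3}: single k=0 term ⇒ -0.560189;  D = +0.291795-0.478192i
d^3_{3,-3}: single k=0 term ⇒ +0.357745;  D = -0.290824+0.208335i
Y_3^{m'}(θ=2.5708,φ=5.9135) and Σ D·Y over m':
  (+0.0243+0.0027i)·(+0.0293+0.0589i)  (-0.0815-0.0460i)·(-0.1855-0.1692i)  (+0.1411+0.1834i)·(+0.4136+0.1603i)  (-0.1053-0.4045i)·(-0.1697+0.0000i)  (-0.0827+0.5602i)·(-0.4136+0.1603i)  (+0.2918-0.4782i)·(-0.1855+0.1692i)  (-0.2908+0.2083i)·(-0.0293+0.0589i)
Y_3^-3(R⁻¹ n̂) = +0.022194+0.060800i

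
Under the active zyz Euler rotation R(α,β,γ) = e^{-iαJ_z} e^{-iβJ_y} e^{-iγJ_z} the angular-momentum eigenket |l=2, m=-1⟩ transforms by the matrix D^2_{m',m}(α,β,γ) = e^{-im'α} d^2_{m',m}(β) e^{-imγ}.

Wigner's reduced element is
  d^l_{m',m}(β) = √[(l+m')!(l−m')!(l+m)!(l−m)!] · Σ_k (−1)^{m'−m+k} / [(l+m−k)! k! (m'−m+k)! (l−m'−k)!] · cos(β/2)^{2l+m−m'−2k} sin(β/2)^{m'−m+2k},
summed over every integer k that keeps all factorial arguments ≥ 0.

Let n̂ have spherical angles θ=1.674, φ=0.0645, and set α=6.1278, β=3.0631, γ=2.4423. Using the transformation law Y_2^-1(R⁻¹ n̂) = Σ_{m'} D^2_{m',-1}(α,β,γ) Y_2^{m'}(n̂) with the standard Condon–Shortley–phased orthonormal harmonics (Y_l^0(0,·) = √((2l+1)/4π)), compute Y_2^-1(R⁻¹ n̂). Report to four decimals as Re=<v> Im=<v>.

Need the full column D^2_{m',-1} for m'=−2..2 at α=6.1278, β=3.0631, γ=2.4423.
cos(β/2)=0.039236, sin(β/2)=0.999230
d^2_{-2,-1}: single k=1 term ⇒ +0.000121;  D = -0.000064+0.000102i
d^2_{-1,-1}: k∈[0..1] ⇒ +0.000002 -0.004611 = -0.004609;  D = +0.003026-0.003477i
d^2_{0,-1}: k∈[0..1] ⇒ -0.000148 +0.095887 = +0.095739;  D = -0.073269+0.061625i
d^2_{1,-1}: k∈[0..1] ⇒ +0.004611 -0.996923 = -0.992312;  D = +0.849115-0.513505i
d^2_{2,-1}: single k=0 term ⇒ -0.078291;  D = +0.072456-0.029658i
Y_2^{m'}(θ=1.674,φ=0.0645) and Σ D·Y over m':
  (-0.0001+0.0001i)·(+0.3790-0.0492i)  (+0.0030-0.0035i)·(-0.0790+0.0051i)  (-0.0733+0.0616i)·(-0.3053+0.0000i)  (+0.8491-0.5135i)·(+0.0790+0.0051i)  (+0.0725-0.0297i)·(+0.3790+0.0492i)
Y_2^-1(R⁻¹ n̂) = +0.120752-0.062398i

Re=0.1208 Im=-0.0624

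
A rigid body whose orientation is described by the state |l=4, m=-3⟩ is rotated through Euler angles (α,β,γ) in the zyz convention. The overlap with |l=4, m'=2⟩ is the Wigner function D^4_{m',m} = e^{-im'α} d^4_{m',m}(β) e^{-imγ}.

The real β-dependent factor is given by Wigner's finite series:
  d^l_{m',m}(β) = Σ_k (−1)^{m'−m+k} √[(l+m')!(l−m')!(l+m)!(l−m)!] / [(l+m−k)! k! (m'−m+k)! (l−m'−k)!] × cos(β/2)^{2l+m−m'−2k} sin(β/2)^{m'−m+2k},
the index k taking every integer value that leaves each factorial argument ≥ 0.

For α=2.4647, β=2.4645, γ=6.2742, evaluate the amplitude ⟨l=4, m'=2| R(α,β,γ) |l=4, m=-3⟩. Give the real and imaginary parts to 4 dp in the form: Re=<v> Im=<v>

Split into d^4_{2,-3}(β=2.4645) × two z-phases.
With c≡cos(β/2)=0.332116 and s≡sin(β/2)=0.943238, N=[720·2·1·5040]^{1/2}=2693.993318
The bounds max(0,m−m')=0 and min(l+m,l−m')=1 give 2 terms
  k=0: (−1)^5·2693.9933/(240)·0.3321^3·0.9432^5 = -0.307018
  k=1: (−1)^6·2693.9933/(720)·0.3321^1·0.9432^7 = +0.825476
d^4_{2,-3}(2.4645) = -0.307018 +0.825476 = +0.518459
Phases: e^{-i·(2)·2.4647}=+0.215312+0.976545i, e^{-i·(-3)·6.2742}=+0.999637-0.026953i ⇒ D=+0.125236+0.503106i

Re=0.1252 Im=0.5031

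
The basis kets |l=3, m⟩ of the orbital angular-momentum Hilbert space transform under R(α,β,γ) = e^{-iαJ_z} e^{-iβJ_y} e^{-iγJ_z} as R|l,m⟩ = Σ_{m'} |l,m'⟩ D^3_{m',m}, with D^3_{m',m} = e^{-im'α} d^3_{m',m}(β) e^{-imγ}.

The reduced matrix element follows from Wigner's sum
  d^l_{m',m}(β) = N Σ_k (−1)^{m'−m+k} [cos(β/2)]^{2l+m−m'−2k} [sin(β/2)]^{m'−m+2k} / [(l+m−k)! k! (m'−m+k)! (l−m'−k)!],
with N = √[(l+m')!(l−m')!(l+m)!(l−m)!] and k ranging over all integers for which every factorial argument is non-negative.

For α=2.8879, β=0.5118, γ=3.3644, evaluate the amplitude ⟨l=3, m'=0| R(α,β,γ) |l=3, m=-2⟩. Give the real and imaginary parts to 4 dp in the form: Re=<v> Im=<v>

Re=0.2584 Im=0.1234

Split into d^3_{0,-2}(β=0.5118) × two z-phases.
c=cos(0.5118/2)=0.967436, s=sin(0.5118/2)=0.253116; N=√[6·6·1·120]=65.726707
The bounds max(0,m−m')=0 and min(l+m,l−m')=1 give 2 terms
  k=0: (−1)^2·65.7267/(12)·0.9674^4·0.2531^2 = +0.307390
  k=1: (−1)^3·65.7267/(12)·0.9674^2·0.2531^4 = -0.021042
d^3_{0,-2}(0.5118) = +0.307390 -0.021042 = +0.286348
D = (+1.000000+0.000000i)·(+0.286348)·(+0.902346+0.431013i) = +0.258385+0.123420i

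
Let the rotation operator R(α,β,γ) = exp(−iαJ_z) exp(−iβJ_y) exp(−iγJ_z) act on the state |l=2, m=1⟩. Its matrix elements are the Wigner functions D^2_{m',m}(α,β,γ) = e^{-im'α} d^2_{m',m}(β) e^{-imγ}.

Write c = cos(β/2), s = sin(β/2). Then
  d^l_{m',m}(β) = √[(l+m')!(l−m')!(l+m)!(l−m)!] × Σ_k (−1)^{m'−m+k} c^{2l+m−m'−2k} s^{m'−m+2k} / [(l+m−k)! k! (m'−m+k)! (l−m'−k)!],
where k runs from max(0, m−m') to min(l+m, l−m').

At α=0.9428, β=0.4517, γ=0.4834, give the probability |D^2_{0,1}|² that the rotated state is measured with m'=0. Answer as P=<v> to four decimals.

D^2_{0,1}(0.9428,0.4517,0.4834) = e^{-i·0·0.9428}·d^2_{0,1}(0.4517)·e^{-i·1·0.4834}. Compute d first:
With c≡cos(β/2)=0.974604 and s≡sin(β/2)=0.223935, N=[2·2·6·1]^{1/2}=4.898979
The bounds max(0,m−m')=1 and min(l+m,l−m')=2 give 2 terms
  k=1: (−1)^0·4.8990/(2)·0.9746^3·0.2239^1 = +0.507788
  k=2: (−1)^1·4.8990/(2)·0.9746^1·0.2239^3 = -0.026808
d^2_{0,1}(0.4517) = +0.507788 -0.026808 = +0.480979
|D^2_{0,1}|² = |d^2_{0,1}(β)|² = (+0.480979)² = 0.231341 (the z-rotation phases have unit modulus)

P=0.2313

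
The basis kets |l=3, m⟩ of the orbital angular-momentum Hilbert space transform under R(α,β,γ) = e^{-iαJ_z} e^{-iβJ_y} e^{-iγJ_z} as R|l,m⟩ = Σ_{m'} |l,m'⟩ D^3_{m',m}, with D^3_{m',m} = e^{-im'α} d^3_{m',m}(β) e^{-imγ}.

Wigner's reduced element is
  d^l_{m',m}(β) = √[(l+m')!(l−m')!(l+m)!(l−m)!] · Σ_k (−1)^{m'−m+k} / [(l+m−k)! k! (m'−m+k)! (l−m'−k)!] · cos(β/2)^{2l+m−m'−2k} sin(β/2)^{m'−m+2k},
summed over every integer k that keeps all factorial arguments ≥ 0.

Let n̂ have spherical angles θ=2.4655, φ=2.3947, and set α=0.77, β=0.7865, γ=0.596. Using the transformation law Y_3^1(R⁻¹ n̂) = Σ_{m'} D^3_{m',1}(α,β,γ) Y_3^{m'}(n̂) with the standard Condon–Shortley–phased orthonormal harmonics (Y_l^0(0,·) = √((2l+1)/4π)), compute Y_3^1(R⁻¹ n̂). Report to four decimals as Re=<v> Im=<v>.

Re=-0.1661 Im=-0.0465

Need the full column D^3_{m',1} for m'=−3..3 at α=0.77, β=0.7865, γ=0.596.
cos(β/2)=0.923669, sin(β/2)=0.383192
d^3_{-3,1}: single k=4 term ⇒ +0.071244;  D = -0.010167+0.070514i
d^3_{-2,1}: k∈[3..4] ⇒ +0.280433 -0.024132 = +0.256301;  D = +0.150334+0.207581i
d^3_{-1,1}: k∈[2..4] ⇒ +0.641283 -0.147160 +0.003166 = +0.497289;  D = +0.489780+0.086092i
d^3_{0,1}: k∈[1..3] ⇒ +0.892459 -0.460798 +0.026436 = +0.458096;  D = +0.379115-0.257146i
d^3_{1,1}: k∈[0..2] ⇒ +0.621008 -0.855044 +0.110370 = -0.123666;  D = -0.025150+0.121082i
d^3_{2,1}: k∈[0..1] ⇒ -0.814700 +0.280433 = -0.534267;  D = +0.286147+0.451178i
d^3_{3,1}: single k=0 term ⇒ +0.413946;  D = -0.402511-0.096623i
Y_3^{m'}(θ=2.4655,φ=2.3947) and Σ D·Y over m':
  (-0.0102+0.0705i)·(+0.0635-0.0801i)  (+0.1503+0.2076i)·(-0.0240-0.3112i)  (+0.4898+0.0861i)·(-0.3031-0.2806i)  (+0.3791-0.2571i)·(-0.0123+0.0000i)  (-0.0251+0.1211i)·(+0.3031-0.2806i)  (+0.2861+0.4512i)·(-0.0240+0.3112i)  (-0.4025-0.0966i)·(-0.0635-0.0801i)
Y_3^1(R⁻¹ n̂) = -0.166063-0.046473i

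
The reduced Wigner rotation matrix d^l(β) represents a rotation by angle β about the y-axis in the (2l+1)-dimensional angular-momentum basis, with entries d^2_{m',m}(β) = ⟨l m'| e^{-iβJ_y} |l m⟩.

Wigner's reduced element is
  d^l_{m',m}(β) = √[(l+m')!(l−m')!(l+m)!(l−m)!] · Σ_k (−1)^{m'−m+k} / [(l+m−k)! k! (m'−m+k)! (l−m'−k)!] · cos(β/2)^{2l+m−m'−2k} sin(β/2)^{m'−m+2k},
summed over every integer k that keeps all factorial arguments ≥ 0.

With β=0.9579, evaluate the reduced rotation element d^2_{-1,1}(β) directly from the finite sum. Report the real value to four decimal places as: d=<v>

d^2_{-1,1}(β=0.9579) via Wigner's sum:
With c≡cos(β/2)=0.887479 and s≡sin(β/2)=0.460848, N=[1·6·6·1]^{1/2}=6.000000
The bounds max(0,m−m')=2 and min(l+m,l−m')=3 give 2 terms
  k=2: (−1)^0·6.0000/(2)·0.8875^2·0.4608^2 = +0.501825
  k=3: (−1)^1·6.0000/(6)·0.8875^0·0.4608^4 = -0.045105
d^2_{-1,1}(0.9579) = +0.501825 -0.045105 = +0.456720

d=0.4567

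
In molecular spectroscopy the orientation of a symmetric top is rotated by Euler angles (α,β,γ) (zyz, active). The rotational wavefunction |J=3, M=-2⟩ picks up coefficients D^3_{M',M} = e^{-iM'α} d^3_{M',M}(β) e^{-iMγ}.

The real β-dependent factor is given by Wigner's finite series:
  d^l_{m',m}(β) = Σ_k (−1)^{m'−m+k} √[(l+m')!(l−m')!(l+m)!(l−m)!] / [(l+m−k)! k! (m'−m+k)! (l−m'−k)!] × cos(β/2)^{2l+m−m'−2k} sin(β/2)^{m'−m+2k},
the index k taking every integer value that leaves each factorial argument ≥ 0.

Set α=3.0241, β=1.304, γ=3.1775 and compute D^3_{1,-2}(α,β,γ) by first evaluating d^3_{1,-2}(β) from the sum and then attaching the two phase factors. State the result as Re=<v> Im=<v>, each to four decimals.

Re=0.4939 Im=0.0946

Split into d^3_{1,-2}(β=1.304) × two z-phases.
With c≡cos(β/2)=0.794872 and s≡sin(β/2)=0.606777, N=[24·2·1·120]^{1/2}=75.894664
Admissible k: 0..1 (factorial args all ≥0)
  k=0: (−1)^3·75.8947/(12)·0.7949^3·0.6068^3 = -0.709593
  k=1: (−1)^4·75.8947/(24)·0.7949^1·0.6068^5 = +0.206749
d^3_{1,-2}(1.304) = -0.709593 +0.206749 = -0.502844
Phases: e^{-i·(1)·3.0241}=-0.993106-0.117223i, e^{-i·(-2)·3.1775}=+0.997422+0.071753i ⇒ D=+0.493861+0.094624i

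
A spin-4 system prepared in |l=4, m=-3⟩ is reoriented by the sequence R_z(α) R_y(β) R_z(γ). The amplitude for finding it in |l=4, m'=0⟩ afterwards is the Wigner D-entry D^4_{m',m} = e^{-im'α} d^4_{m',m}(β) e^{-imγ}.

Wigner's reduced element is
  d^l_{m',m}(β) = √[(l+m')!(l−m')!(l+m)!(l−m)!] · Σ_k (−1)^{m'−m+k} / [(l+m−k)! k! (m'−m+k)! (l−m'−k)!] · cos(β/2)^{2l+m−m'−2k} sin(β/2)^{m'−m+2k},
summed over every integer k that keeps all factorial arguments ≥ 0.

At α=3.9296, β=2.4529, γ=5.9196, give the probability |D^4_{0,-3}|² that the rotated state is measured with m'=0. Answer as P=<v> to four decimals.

P=0.0859

D^4_{0,-3}(3.9296,2.4529,5.9196) = e^{-i·0·3.9296}·d^4_{0,-3}(2.4529)·e^{-i·-3·5.9196}. Compute d first:
With c≡cos(β/2)=0.337581 and s≡sin(β/2)=0.941296, N=[24·24·1·5040]^{1/2}=1703.830978
Admissible k: 0..1 (factorial args all ≥0)
  k=0: (−1)^3·1703.8310/(144)·0.3376^5·0.9413^3 = -0.043265
  k=1: (−1)^4·1703.8310/(144)·0.3376^3·0.9413^5 = +0.336381
d^4_{0,-3}(2.4529) = -0.043265 +0.336381 = +0.293116
|D^4_{0,-3}|² = |d^4_{0,-3}(β)|² = (+0.293116)² = 0.085917 (the z-rotation phases have unit modulus)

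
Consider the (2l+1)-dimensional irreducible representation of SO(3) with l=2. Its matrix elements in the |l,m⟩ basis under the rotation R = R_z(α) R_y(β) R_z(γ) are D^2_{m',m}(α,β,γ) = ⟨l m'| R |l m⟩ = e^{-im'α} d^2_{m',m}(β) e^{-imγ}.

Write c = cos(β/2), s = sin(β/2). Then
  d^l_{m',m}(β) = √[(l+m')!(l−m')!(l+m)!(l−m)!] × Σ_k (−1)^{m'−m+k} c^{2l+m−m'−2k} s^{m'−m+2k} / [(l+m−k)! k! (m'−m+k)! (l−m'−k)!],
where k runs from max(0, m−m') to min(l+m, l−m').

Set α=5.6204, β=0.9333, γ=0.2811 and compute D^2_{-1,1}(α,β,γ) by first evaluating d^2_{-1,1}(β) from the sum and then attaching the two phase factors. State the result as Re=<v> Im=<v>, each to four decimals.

Re=0.2601 Im=-0.3590

D^2_{-1,1}(5.6204,0.9333,0.2811) = e^{-i·-1·5.6204}·d^2_{-1,1}(0.9333)·e^{-i·1·0.2811}. Compute d first:
Half-angle: c=0.893080, s=0.449897. N=√(1·6·6·1)=6.000000
k∈{2,3} keeps every argument non-negative
  k=2: (−1)^0·6.0000/(2)·0.8931^2·0.4499^2 = +0.484316
  k=3: (−1)^1·6.0000/(6)·0.8931^0·0.4499^4 = -0.040969
d^2_{-1,1}(0.9333) = +0.484316 -0.040969 = +0.443347
Phases: e^{-i·(-1)·5.6204}=+0.788281-0.615315i, e^{-i·(1)·0.2811}=+0.960751-0.277413i ⇒ D=+0.260088-0.359042i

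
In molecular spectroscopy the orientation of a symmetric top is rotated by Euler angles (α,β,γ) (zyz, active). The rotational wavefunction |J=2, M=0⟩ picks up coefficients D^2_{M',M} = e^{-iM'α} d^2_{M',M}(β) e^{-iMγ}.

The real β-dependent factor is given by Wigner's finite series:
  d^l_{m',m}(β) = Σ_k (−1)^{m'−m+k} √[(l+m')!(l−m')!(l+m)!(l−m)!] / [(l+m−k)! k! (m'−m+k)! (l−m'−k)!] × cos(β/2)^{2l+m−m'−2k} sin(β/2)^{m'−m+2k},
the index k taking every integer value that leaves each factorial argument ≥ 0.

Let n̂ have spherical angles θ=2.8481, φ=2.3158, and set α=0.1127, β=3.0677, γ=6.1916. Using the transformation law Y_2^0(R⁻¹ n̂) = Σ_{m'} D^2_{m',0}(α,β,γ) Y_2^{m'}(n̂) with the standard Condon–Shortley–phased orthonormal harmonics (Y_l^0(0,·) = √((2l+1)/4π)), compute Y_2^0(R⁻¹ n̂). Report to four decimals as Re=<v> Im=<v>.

Need the full column D^2_{m',0} for m'=−2..2 at α=0.1127, β=3.0677, γ=6.1916.
cos(β/2)=0.036938, sin(β/2)=0.999318
d^2_{-2,0}: single k=2 term ⇒ +0.003338;  D = +0.003253+0.000746i
d^2_{-1,0}: k∈[1..2] ⇒ +0.000123 -0.090294 = -0.090171;  D = -0.089599-0.010141i
d^2_{0,0}: k∈[0..2] ⇒ +0.000002 -0.005450 +0.997273 = +0.991825;  D = +0.991825+0.000000i
d^2_{1,0}: k∈[0..1] ⇒ -0.000123 +0.090294 = +0.090171;  D = +0.089599-0.010141i
d^2_{2,0}: single k=0 term ⇒ +0.003338;  D = +0.003253-0.000746i
Y_2^{m'}(θ=2.8481,φ=2.3158) and Σ D·Y over m':
  (+0.0033+0.0007i)·(-0.0026+0.0322i)  (-0.0896-0.0101i)·(+0.1450+0.1573i)  (+0.9918+0.0000i)·(+0.5516+0.0000i)  (+0.0896-0.0101i)·(-0.1450+0.1573i)  (+0.0033-0.0007i)·(-0.0026-0.0322i)
Y_2^0(R⁻¹ n̂) = +0.524218+0.000000i

Re=0.5242 Im=0.0000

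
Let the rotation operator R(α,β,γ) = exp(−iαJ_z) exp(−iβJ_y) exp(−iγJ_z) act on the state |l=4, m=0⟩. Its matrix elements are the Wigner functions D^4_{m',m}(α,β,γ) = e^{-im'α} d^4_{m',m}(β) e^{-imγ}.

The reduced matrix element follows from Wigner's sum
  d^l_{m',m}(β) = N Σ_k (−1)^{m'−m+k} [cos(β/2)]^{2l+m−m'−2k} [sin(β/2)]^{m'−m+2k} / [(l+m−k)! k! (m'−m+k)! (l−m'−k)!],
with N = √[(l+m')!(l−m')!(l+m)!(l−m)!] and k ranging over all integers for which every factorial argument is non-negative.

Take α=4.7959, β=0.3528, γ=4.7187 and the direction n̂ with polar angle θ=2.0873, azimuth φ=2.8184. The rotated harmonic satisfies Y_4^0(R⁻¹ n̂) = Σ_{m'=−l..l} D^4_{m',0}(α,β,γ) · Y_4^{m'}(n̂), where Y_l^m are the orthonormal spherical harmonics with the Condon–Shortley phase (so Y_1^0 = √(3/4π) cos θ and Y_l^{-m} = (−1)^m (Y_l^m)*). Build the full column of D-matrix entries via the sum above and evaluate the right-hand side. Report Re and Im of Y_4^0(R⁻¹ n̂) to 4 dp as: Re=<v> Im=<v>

Re=-0.3330 Im=0.0000

Need the full column D^4_{m',0} for m'=−4..4 at α=4.7959, β=0.3528, γ=4.7187.
cos(β/2)=0.984482, sin(β/2)=0.175487
d^4_{-4,0}: single k=4 term ⇒ +0.007453;  D = +0.007041+0.002444i
d^4_{-3,0}: k∈[3..4] ⇒ +0.059134 -0.001879 = +0.057255;  D = -0.014195+0.055467i
d^4_{-2,0}: k∈[2..4] ⇒ +0.265984 -0.022537 +0.000269 = +0.243715;  D = -0.240324-0.040517i
d^4_{-1,0}: k∈[1..4] ⇒ +0.703417 -0.134102 +0.004261 -0.000023 = +0.573553;  D = +0.047842-0.571554i
d^4_{0,0}: k∈[0..4] ⇒ +0.882392 -0.448595 +0.032071 -0.000453 +0.000001 = +0.465416;  D = +0.465416+0.000000i
d^4_{1,0}: k∈[0..3] ⇒ -0.703417 +0.134102 -0.004261 +0.000023 = -0.573553;  D = -0.047842-0.571554i
d^4_{2,0}: k∈[0..2] ⇒ +0.265984 -0.022537 +0.000269 = +0.243715;  D = -0.240324+0.040517i
d^4_{3,0}: k∈[0..1] ⇒ -0.059134 +0.001879 = -0.057255;  D = +0.014195+0.055467i
d^4_{4,0}: single k=0 term ⇒ +0.007453;  D = +0.007041-0.002444i
Y_4^{m'}(θ=2.0873,φ=2.8184) and Σ D·Y over m':
  (+0.0070+0.0024i)·(+0.0694+0.2433i)  (-0.0142+0.0555i)·(+0.2299+0.3351i)  (-0.2403-0.0405i)·(+0.1428+0.1077i)  (+0.0478-0.5716i)·(-0.2490-0.0834i)  (+0.4654+0.0000i)·(-0.2364+0.0000i)  (-0.0478-0.5716i)·(+0.2490-0.0834i)  (-0.2403+0.0405i)·(+0.1428-0.1077i)  (+0.0142+0.0555i)·(-0.2299+0.3351i)  (+0.0070-0.0024i)·(+0.0694-0.2433i)
Y_4^0(R⁻¹ n̂) = -0.333022-0.000000i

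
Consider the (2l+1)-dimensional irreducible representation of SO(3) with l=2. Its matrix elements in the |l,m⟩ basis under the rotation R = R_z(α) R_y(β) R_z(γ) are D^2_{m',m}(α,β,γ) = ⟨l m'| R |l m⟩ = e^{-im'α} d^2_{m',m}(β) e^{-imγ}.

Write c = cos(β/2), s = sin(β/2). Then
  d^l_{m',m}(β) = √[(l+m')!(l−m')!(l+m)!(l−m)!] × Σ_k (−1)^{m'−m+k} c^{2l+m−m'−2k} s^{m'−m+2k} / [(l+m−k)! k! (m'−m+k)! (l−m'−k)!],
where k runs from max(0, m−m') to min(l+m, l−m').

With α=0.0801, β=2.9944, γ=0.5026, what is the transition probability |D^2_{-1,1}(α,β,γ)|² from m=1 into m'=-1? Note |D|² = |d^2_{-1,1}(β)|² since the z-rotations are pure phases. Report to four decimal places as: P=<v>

P=0.9469

D^2_{-1,1}(0.0801,2.9944,0.5026) = e^{-i·-1·0.0801}·d^2_{-1,1}(2.9944)·e^{-i·1·0.5026}. Compute d first:
With c≡cos(β/2)=0.073530 and s≡sin(β/2)=0.997293, N=[1·6·6·1]^{1/2}=6.000000
Admissible k: 2..3 (factorial args all ≥0)
  k=2: (−1)^0·6.0000/(2)·0.0735^2·0.9973^2 = +0.016132
  k=3: (−1)^1·6.0000/(6)·0.0735^0·0.9973^4 = -0.989216
d^2_{-1,1}(2.9944) = +0.016132 -0.989216 = -0.973084
|D^2_{-1,1}|² = |d^2_{-1,1}(β)|² = (-0.973084)² = 0.946892 (the z-rotation phases have unit modulus)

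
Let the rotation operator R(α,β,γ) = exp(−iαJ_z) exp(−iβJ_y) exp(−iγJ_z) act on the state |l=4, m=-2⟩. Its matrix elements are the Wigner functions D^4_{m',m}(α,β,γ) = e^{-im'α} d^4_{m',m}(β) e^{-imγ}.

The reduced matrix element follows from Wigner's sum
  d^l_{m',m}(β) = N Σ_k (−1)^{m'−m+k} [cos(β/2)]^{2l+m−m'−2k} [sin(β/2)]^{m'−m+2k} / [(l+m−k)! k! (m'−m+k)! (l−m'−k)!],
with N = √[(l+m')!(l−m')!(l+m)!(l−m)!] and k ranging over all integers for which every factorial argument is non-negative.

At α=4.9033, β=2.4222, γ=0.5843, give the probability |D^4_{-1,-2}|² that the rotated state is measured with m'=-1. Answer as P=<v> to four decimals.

First d^4_{-1,-2}(β=2.4222), then the phase factors e^{-i(-1)α} and e^{-i(-2)γ}:
c=cos(2.4222/2)=0.351990, s=sin(2.4222/2)=0.936004; N=√[6·120·2·720]=1018.233765
Admissible k: 0..2 (factorial args all ≥0)
  k=0: (−1)^1·1018.2338/(240)·0.3520^7·0.9360^1 = -0.002658
  k=1: (−1)^2·1018.2338/(48)·0.3520^5·0.9360^3 = +0.093992
  k=2: (−1)^3·1018.2338/(72)·0.3520^3·0.9360^5 = -0.443092
d^4_{-1,-2}(2.4222) = -0.002658 +0.093992 -0.443092 = -0.351759
|D^4_{-1,-2}|² = |d^4_{-1,-2}(β)|² = (-0.351759)² = 0.123734 (the z-rotation phases have unit modulus)

P=0.1237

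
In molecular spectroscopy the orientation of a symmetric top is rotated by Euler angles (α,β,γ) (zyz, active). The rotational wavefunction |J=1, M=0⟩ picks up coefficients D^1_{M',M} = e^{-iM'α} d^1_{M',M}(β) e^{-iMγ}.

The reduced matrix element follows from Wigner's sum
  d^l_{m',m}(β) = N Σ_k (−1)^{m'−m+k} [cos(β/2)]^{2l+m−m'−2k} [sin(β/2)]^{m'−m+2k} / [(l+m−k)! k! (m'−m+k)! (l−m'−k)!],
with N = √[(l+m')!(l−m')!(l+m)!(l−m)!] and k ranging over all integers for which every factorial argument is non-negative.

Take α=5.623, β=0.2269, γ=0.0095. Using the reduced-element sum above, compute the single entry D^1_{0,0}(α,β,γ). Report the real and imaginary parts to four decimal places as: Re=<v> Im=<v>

First d^1_{0,0}(β=0.2269), then the phase factors e^{-i(0)α} and e^{-i(0)γ}:
c=cos(0.2269/2)=0.993571, s=sin(0.2269/2)=0.113207; N=√[1·1·1·1]=1.000000
k: max(0,(0)−(0))=0 … min(1+(0),1−(0))=1
  k=0: (−1)^0·1.0000/(1)·0.9936^2·0.1132^0 = +0.987184
  k=1: (−1)^1·1.0000/(1)·0.9936^0·0.1132^2 = -0.012816
d^1_{0,0}(0.2269) = +0.987184 -0.012816 = +0.974368
Phases: e^{-i·(0)·5.623}=+1.000000+0.000000i, e^{-i·(0)·0.0095}=+1.000000+0.000000i ⇒ D=+0.974368+0.000000i

Re=0.9744 Im=0.0000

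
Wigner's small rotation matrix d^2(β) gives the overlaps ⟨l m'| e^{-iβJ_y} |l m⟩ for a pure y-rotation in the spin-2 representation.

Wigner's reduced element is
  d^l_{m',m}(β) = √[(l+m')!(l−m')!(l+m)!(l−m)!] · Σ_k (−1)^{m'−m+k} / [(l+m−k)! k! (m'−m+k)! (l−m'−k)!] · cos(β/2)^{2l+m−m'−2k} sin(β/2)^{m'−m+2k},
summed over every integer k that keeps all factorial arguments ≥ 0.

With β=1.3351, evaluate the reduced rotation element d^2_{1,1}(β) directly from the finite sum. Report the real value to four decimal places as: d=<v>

d^2_{1,1}(β=1.3351) via Wigner's sum:
c=cos(1.3351/2)=0.785341, s=sin(1.3351/2)=0.619064; N=√[6·1·6·1]=6.000000
k∈{0,1} keeps every argument non-negative
  k=0: (−1)^0·6.0000/(6)·0.7853^4·0.6191^0 = +0.380393
  k=1: (−1)^1·6.0000/(2)·0.7853^2·0.6191^2 = -0.709101
d^2_{1,1}(1.3351) = +0.380393 -0.709101 = -0.328708

d=-0.3287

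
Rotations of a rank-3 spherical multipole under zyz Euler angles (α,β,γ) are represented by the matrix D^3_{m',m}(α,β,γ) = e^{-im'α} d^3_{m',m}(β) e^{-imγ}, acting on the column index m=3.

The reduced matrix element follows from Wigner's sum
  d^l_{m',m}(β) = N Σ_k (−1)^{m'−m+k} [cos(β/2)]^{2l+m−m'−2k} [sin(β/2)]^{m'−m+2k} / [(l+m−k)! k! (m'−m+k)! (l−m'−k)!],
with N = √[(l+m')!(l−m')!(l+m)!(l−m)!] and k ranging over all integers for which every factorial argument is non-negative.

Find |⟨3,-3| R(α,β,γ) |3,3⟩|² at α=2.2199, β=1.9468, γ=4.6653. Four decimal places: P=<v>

D^3_{-3,3}(2.2199,1.9468,4.6653) = e^{-i·-3·2.2199}·d^3_{-3,3}(1.9468)·e^{-i·3·4.6653}. Compute d first:
c=cos(1.9468/2)=0.562492, s=sin(1.9468/2)=0.826803; N=√[1·720·720·1]=720.000000
Admissible k: 6..6 (factorial args all ≥0)
  k=6: (−1)^0·720.0000/(720)·0.5625^0·0.8268^6 = +0.319457
d^3_{-3,3}(1.9468) = +0.319457
|D^3_{-3,3}|² = |d^3_{-3,3}(β)|² = (+0.319457)² = 0.102053 (the z-rotation phases have unit modulus)

P=0.1021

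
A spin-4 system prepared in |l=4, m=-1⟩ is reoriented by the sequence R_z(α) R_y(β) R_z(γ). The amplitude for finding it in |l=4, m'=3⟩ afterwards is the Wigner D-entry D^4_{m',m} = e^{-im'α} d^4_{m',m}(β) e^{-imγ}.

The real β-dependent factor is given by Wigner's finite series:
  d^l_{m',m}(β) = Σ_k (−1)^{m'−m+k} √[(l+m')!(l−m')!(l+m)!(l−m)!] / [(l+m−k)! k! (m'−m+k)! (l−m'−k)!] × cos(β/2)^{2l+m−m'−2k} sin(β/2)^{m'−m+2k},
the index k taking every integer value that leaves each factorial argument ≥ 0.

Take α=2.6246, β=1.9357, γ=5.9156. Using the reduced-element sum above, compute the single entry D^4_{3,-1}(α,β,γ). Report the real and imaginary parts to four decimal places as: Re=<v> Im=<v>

Re=0.0632 Im=0.1550

First d^4_{3,-1}(β=1.9357), then the phase factors e^{-i(3)α} and e^{-i(-1)γ}:
c=cos(1.9357/2)=0.567072, s=sin(1.9357/2)=0.823668; N=√[5040·1·6·120]=1904.940944
Admissible k: 0..1 (factorial args all ≥0)
  k=0: (−1)^4·1904.9409/(144)·0.5671^4·0.8237^4 = +0.629623
  k=1: (−1)^5·1904.9409/(240)·0.5671^2·0.8237^6 = -0.797004
d^4_{3,-1}(1.9357) = +0.629623 -0.797004 = -0.167381
D = (-0.019817-0.999804i)·(-0.167381)·(+0.933198-0.359363i) = +0.063234+0.154977i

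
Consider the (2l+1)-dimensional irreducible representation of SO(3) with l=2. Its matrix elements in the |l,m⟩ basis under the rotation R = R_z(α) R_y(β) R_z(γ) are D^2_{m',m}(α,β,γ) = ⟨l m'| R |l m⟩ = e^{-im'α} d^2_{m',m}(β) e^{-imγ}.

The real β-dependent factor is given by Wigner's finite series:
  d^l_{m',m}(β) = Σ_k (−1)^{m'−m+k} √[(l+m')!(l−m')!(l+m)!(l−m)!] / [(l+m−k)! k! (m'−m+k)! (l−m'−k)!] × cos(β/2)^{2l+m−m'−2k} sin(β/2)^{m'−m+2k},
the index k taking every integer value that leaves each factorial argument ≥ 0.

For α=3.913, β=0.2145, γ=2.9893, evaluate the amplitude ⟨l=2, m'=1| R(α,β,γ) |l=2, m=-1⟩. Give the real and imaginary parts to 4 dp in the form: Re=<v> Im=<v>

Re=0.0204 Im=-0.0270

Split into d^2_{1,-1}(β=0.2145) × two z-phases.
With c≡cos(β/2)=0.994254 and s≡sin(β/2)=0.107045, N=[6·1·1·6]^{1/2}=6.000000
The bounds max(0,m−m')=0 and min(l+m,l−m')=1 give 2 terms
  k=0: (−1)^2·6.0000/(2)·0.9943^2·0.1070^2 = +0.033982
  k=1: (−1)^3·6.0000/(6)·0.9943^0·0.1070^4 = -0.000131
d^2_{1,-1}(0.2145) = +0.033982 -0.000131 = +0.033850
D = (-0.716930+0.697145i)·(+0.033850)·(-0.988426+0.151705i) = +0.020407-0.027007i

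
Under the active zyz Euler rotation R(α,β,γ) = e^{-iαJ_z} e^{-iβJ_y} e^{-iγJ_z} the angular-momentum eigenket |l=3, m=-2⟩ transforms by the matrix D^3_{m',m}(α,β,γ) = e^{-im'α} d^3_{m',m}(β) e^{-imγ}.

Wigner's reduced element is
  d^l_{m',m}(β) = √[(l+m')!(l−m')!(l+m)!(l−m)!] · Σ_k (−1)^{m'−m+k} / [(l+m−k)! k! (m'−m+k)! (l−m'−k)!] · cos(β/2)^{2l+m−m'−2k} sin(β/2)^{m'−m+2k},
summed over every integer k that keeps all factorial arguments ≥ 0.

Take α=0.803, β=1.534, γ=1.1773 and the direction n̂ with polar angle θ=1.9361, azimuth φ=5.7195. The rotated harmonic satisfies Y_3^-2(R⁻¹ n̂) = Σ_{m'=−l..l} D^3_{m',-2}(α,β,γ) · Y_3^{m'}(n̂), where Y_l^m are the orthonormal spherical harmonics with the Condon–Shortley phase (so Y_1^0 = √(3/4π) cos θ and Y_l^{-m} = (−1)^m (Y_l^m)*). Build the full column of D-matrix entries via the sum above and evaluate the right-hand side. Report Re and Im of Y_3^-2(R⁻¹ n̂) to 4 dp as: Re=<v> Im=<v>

Re=0.0046 Im=-0.1743

Need the full column D^3_{m',-2} for m'=−3..3 at α=0.803, β=1.534, γ=1.1773.
cos(β/2)=0.719996, sin(β/2)=0.693978
d^3_{-3,-2}: single k=1 term ⇒ +0.328906;  D = +0.016836-0.328475i
d^3_{-2,-2}: k∈[0..1] ⇒ +0.139309 -0.647116 = -0.507806;  D = +0.346805+0.370936i
d^3_{-1,-2}: k∈[0..1] ⇒ -0.424616 +0.788965 = +0.364350;  D = -0.364303-0.005832i
d^3_{0,-2}: k∈[0..1] ⇒ +0.708880 -0.658574 = +0.050306;  D = -0.035515+0.035628i
d^3_{1,-2}: k∈[0..1] ⇒ -0.788965 +0.366488 = -0.422477;  D = -0.008110-0.422399i
d^3_{2,-2}: k∈[0..1] ⇒ +0.601193 -0.111706 = +0.489487;  D = +0.358619+0.333152i
d^3_{3,-2}: single k=0 term ⇒ -0.283880;  D = -0.283460+0.015435i
Y_3^{m'}(θ=1.9361,φ=5.7195) and Σ D·Y over m':
  (+0.0168-0.3285i)·(-0.0408+0.3375i)  (+0.3468+0.3709i)·(-0.1366-0.2877i)  (-0.3643-0.0058i)·(-0.0923-0.0584i)  (-0.0355+0.0356i)·(+0.3149+0.0000i)  (-0.0081-0.4224i)·(+0.0923-0.0584i)  (+0.3586+0.3332i)·(-0.1366+0.2877i)  (-0.2835+0.0154i)·(+0.0408+0.3375i)
Y_3^-2(R⁻¹ n̂) = +0.004596-0.174285i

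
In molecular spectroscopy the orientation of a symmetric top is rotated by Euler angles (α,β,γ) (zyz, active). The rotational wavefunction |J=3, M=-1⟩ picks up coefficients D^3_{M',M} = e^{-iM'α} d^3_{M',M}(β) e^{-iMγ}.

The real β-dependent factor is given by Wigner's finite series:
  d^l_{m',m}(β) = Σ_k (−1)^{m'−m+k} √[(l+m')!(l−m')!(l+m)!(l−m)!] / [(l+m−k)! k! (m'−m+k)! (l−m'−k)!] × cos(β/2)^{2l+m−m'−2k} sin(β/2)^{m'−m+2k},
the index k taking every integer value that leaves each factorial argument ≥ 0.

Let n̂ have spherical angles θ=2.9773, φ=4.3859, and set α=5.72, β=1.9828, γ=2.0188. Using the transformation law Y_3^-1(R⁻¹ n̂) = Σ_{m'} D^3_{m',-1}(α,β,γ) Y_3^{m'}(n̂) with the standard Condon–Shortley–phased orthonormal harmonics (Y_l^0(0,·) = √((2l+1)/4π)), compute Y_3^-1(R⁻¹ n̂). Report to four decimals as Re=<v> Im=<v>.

Need the full column D^3_{m',-1} for m'=−3..3 at α=5.72, β=1.9828, γ=2.0188.
cos(β/2)=0.547519, sin(β/2)=0.836793
d^3_{-3,-1}: single k=2 term ⇒ +0.243713;  D = +0.230622+0.078799i
d^3_{-2,-1}: k∈[1..2] ⇒ +0.130201 -0.608250 = -0.478049;  D = -0.299986-0.372208i
d^3_{-1,-1}: k∈[0..2] ⇒ +0.026940 -0.503411 +0.881906 = +0.405435;  D = +0.046595+0.402748i
d^3_{0,-1}: k∈[0..2] ⇒ -0.142628 +0.999456 -0.778181 = +0.078647;  D = -0.034067+0.070886i
d^3_{1,-1}: k∈[0..2] ⇒ +0.377558 -1.175875 +0.343328 = -0.454988;  D = +0.385586-0.241532i
d^3_{2,-1}: k∈[0..1] ⇒ -0.608250 +0.710379 = +0.102129;  D = -0.102129-0.000365i
d^3_{3,-1}: single k=0 term ⇒ +0.569268;  D = -0.480259-0.305642i
Y_3^{m'}(θ=2.9773,φ=4.3859) and Σ D·Y over m':
  (+0.2306+0.0788i)·(+0.0015-0.0010i)  (-0.3000-0.3722i)·(+0.0214+0.0164i)  (+0.0466+0.4027i)·(-0.0655+0.1936i)  (-0.0341+0.0709i)·(-0.6871+0.0000i)  (+0.3856-0.2415i)·(+0.0655+0.1936i)  (-0.1021-0.0004i)·(+0.0214-0.0164i)  (-0.4803-0.3056i)·(-0.0015-0.0010i)
Y_3^-1(R⁻¹ n̂) = +0.012744-0.017662i

Re=0.0127 Im=-0.0177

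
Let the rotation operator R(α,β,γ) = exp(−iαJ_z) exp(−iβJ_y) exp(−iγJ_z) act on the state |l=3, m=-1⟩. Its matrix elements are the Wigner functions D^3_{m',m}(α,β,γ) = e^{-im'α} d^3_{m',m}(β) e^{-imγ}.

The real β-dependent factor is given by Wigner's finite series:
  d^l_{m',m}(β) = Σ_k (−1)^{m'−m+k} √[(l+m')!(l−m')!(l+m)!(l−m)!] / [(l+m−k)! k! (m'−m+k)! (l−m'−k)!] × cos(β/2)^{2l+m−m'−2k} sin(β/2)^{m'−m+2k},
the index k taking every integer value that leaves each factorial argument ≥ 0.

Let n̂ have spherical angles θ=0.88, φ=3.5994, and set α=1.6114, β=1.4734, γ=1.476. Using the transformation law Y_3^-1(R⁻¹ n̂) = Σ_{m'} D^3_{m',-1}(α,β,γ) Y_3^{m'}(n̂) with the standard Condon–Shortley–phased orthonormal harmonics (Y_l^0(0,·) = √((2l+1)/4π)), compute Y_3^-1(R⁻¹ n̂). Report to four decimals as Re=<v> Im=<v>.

Re=-0.1425 Im=0.1625

Need the full column D^3_{m',-1} for m'=−3..3 at α=1.6114, β=1.4734, γ=1.476.
cos(β/2)=0.740690, sin(β/2)=0.671847
d^3_{-3,-1}: single k=2 term ⇒ +0.526177;  D = +0.525985+0.014213i
d^3_{-2,-1}: k∈[1..2] ⇒ +0.473644 -0.779382 = -0.305738;  D = +0.004155+0.305710i
d^3_{-1,-1}: k∈[0..2] ⇒ +0.165127 -1.086867 +0.670666 = -0.251074;  D = +0.250706-0.013600i
d^3_{0,-1}: k∈[0..2] ⇒ -0.518851 +1.280656 -0.351220 = +0.410585;  D = +0.038864+0.408741i
d^3_{1,-1}: k∈[0..2] ⇒ +0.815150 -0.894221 +0.091965 = +0.012894;  D = +0.012776-0.001741i
d^3_{2,-1}: k∈[0..1] ⇒ -0.779382 +0.320619 = -0.458763;  D = +0.080328+0.451676i
d^3_{3,-1}: single k=0 term ⇒ +0.432913;  D = -0.422797+0.093041i
Y_3^{m'}(θ=0.88,φ=3.5994) and Σ D·Y over m':
  (+0.5260+0.0142i)·(-0.0375+0.1873i)  (+0.0042+0.3057i)·(+0.2357-0.3067i)  (+0.2507-0.0136i)·(-0.2301+0.1134i)  (+0.0389+0.4087i)·(-0.2307+0.0000i)  (+0.0128-0.0017i)·(+0.2301+0.1134i)  (+0.0803+0.4517i)·(+0.2357+0.3067i)  (-0.4228+0.0930i)·(+0.0375+0.1873i)
Y_3^-1(R⁻¹ n̂) = -0.142463+0.162463i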